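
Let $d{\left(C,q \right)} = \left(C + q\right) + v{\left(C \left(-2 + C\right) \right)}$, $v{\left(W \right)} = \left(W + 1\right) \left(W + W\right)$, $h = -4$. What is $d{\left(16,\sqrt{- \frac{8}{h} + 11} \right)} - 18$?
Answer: $100798 + \sqrt{13} \approx 1.008 \cdot 10^{5}$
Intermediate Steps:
$v{\left(W \right)} = 2 W \left(1 + W\right)$ ($v{\left(W \right)} = \left(1 + W\right) 2 W = 2 W \left(1 + W\right)$)
$d{\left(C,q \right)} = C + q + 2 C \left(1 + C \left(-2 + C\right)\right) \left(-2 + C\right)$ ($d{\left(C,q \right)} = \left(C + q\right) + 2 C \left(-2 + C\right) \left(1 + C \left(-2 + C\right)\right) = \left(C + q\right) + 2 C \left(1 + C \left(-2 + C\right)\right) \left(-2 + C\right) = C + q + 2 C \left(1 + C \left(-2 + C\right)\right) \left(-2 + C\right)$)
$d{\left(16,\sqrt{- \frac{8}{h} + 11} \right)} - 18 = \left(16 + \sqrt{- \frac{8}{-4} + 11} + 2 \cdot 16 \left(1 + 16 \left(-2 + 16\right)\right) \left(-2 + 16\right)\right) - 18 = \left(16 + \sqrt{\left(-8\right) \left(- \frac{1}{4}\right) + 11} + 2 \cdot 16 \left(1 + 16 \cdot 14\right) 14\right) - 18 = \left(16 + \sqrt{2 + 11} + 2 \cdot 16 \left(1 + 224\right) 14\right) - 18 = \left(16 + \sqrt{13} + 2 \cdot 16 \cdot 225 \cdot 14\right) - 18 = \left(16 + \sqrt{13} + 100800\right) - 18 = \left(100816 + \sqrt{13}\right) - 18 = 100798 + \sqrt{13}$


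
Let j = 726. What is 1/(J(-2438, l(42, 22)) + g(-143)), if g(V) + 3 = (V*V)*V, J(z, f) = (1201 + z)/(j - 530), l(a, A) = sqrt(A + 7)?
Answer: -196/573146397 ≈ -3.4197e-7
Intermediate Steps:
l(a, A) = sqrt(7 + A)
J(z, f) = 1201/196 + z/196 (J(z, f) = (1201 + z)/(726 - 530) = (1201 + z)/196 = (1201 + z)*(1/196) = 1201/196 + z/196)
g(V) = -3 + V**3 (g(V) = -3 + (V*V)*V = -3 + V**2*V = -3 + V**3)
1/(J(-2438, l(42, 22)) + g(-143)) = 1/((1201/196 + (1/196)*(-2438)) + (-3 + (-143)**3)) = 1/((1201/196 - 1219/98) + (-3 - 2924207)) = 1/(-1237/196 - 2924210) = 1/(-573146397/196) = -196/573146397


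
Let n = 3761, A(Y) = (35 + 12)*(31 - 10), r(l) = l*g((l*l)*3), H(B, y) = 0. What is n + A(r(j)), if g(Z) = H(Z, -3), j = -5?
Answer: 4748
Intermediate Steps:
g(Z) = 0
r(l) = 0 (r(l) = l*0 = 0)
A(Y) = 987 (A(Y) = 47*21 = 987)
n + A(r(j)) = 3761 + 987 = 4748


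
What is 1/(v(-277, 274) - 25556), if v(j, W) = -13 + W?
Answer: -1/25295 ≈ -3.9533e-5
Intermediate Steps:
1/(v(-277, 274) - 25556) = 1/((-13 + 274) - 25556) = 1/(261 - 25556) = 1/(-25295) = -1/25295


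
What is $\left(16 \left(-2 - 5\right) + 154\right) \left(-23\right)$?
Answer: $-966$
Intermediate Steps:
$\left(16 \left(-2 - 5\right) + 154\right) \left(-23\right) = \left(16 \left(-7\right) + 154\right) \left(-23\right) = \left(-112 + 154\right) \left(-23\right) = 42 \left(-23\right) = -966$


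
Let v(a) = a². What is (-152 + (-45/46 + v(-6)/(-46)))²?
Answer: 50027329/2116 ≈ 23642.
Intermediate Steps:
(-152 + (-45/46 + v(-6)/(-46)))² = (-152 + (-45/46 + (-6)²/(-46)))² = (-152 + (-45*1/46 + 36*(-1/46)))² = (-152 + (-45/46 - 18/23))² = (-152 - 81/46)² = (-7073/46)² = 50027329/2116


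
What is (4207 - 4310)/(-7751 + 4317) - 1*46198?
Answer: -158643829/3434 ≈ -46198.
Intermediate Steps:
(4207 - 4310)/(-7751 + 4317) - 1*46198 = -103/(-3434) - 46198 = -103*(-1/3434) - 46198 = 103/3434 - 46198 = -158643829/3434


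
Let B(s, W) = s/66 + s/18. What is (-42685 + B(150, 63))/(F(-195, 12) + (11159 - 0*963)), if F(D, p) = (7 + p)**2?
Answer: -281651/76032 ≈ -3.7044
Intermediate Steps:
B(s, W) = 7*s/99 (B(s, W) = s*(1/66) + s*(1/18) = s/66 + s/18 = 7*s/99)
(-42685 + B(150, 63))/(F(-195, 12) + (11159 - 0*963)) = (-42685 + (7/99)*150)/((7 + 12)**2 + (11159 - 0*963)) = (-42685 + 350/33)/(19**2 + (11159 - 1*0)) = -1408255/(33*(361 + (11159 + 0))) = -1408255/(33*(361 + 11159)) = -1408255/33/11520 = -1408255/33*1/11520 = -281651/76032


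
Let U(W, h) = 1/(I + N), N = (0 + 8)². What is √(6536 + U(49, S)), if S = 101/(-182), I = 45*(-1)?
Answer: √2359515/19 ≈ 80.846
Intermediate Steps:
I = -45
S = -101/182 (S = 101*(-1/182) = -101/182 ≈ -0.55494)
N = 64 (N = 8² = 64)
U(W, h) = 1/19 (U(W, h) = 1/(-45 + 64) = 1/19)
√(6536 + U(49, S)) = √(6536 + 1/19) = √(124185/19) = √2359515/19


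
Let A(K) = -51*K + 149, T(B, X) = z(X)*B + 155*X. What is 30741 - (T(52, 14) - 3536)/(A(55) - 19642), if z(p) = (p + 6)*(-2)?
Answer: 342729686/11149 ≈ 30741.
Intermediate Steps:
z(p) = -12 - 2*p (z(p) = (6 + p)*(-2) = -12 - 2*p)
T(B, X) = 155*X + B*(-12 - 2*X) (T(B, X) = (-12 - 2*X)*B + 155*X = B*(-12 - 2*X) + 155*X = 155*X + B*(-12 - 2*X))
A(K) = 149 - 51*K
30741 - (T(52, 14) - 3536)/(A(55) - 19642) = 30741 - ((155*14 - 2*52*(6 + 14)) - 3536)/((149 - 51*55) - 19642) = 30741 - ((2170 - 2*52*20) - 3536)/((149 - 2805) - 19642) = 30741 - ((2170 - 2080) - 3536)/(-2656 - 19642) = 30741 - (90 - 3536)/(-22298) = 30741 - (-3446)*(-1)/22298 = 30741 - 1*1723/11149 = 30741 - 1723/11149 = 342729686/11149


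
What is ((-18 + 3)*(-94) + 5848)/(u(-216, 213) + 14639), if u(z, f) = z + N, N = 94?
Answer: 7258/14517 ≈ 0.49997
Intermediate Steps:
u(z, f) = 94 + z (u(z, f) = z + 94 = 94 + z)
((-18 + 3)*(-94) + 5848)/(u(-216, 213) + 14639) = ((-18 + 3)*(-94) + 5848)/((94 - 216) + 14639) = (-15*(-94) + 5848)/(-122 + 14639) = (1410 + 5848)/14517 = 7258*(1/14517) = 7258/14517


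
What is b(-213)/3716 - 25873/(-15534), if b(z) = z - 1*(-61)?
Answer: 23445725/14431086 ≈ 1.6247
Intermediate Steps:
b(z) = 61 + z (b(z) = z + 61 = 61 + z)
b(-213)/3716 - 25873/(-15534) = (61 - 213)/3716 - 25873/(-15534) = -152*1/3716 - 25873*(-1/15534) = -38/929 + 25873/15534 = 23445725/14431086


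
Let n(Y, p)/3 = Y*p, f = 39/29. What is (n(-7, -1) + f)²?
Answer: 419904/841 ≈ 499.29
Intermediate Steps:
f = 39/29 (f = 39*(1/29) = 39/29 ≈ 1.3448)
n(Y, p) = 3*Y*p (n(Y, p) = 3*(Y*p) = 3*Y*p)
(n(-7, -1) + f)² = (3*(-7)*(-1) + 39/29)² = (21 + 39/29)² = (648/29)² = 419904/841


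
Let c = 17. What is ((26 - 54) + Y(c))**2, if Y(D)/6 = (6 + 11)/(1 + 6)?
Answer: 8836/49 ≈ 180.33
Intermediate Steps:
Y(D) = 102/7 (Y(D) = 6*((6 + 11)/(1 + 6)) = 6*(17/7) = 102/7)
((26 - 54) + Y(c))**2 = ((26 - 54) + 102/7)**2 = (-28 + 102/7)**2 = (-94/7)**2 = 8836/49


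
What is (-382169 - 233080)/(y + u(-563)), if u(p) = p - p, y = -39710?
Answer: 615249/39710 ≈ 15.494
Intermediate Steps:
u(p) = 0
(-382169 - 233080)/(y + u(-563)) = (-382169 - 233080)/(-39710 + 0) = -615249/(-39710) = -615249*(-1/39710) = 615249/39710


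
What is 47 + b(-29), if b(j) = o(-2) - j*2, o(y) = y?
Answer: 103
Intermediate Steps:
b(j) = -2 - 2*j (b(j) = -2 - j*2 = -2 - 2*j)
47 + b(-29) = 47 + (-2 - 2*(-29)) = 47 + (-2 + 58) = 47 + 56 = 103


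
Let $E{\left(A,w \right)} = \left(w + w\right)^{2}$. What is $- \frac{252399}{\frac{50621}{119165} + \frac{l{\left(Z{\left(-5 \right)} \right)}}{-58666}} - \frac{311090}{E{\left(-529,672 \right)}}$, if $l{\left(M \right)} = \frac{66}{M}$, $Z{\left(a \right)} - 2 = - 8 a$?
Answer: $- \frac{11155512644302776282775}{18773981873289216} \approx -5.942 \cdot 10^{5}$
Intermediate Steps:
$E{\left(A,w \right)} = 4 w^{2}$ ($E{\left(A,w \right)} = \left(2 w\right)^{2} = 4 w^{2}$)
$Z{\left(a \right)} = 2 - 8 a$
$- \frac{252399}{\frac{50621}{119165} + \frac{l{\left(Z{\left(-5 \right)} \right)}}{-58666}} - \frac{311090}{E{\left(-529,672 \right)}} = - \frac{252399}{\frac{50621}{119165} + \frac{66 \frac{1}{2 - -40}}{-58666}} - \frac{311090}{4 \cdot 672^{2}} = - \frac{252399}{50621 \cdot \frac{1}{119165} + \frac{66}{2 + 40} \left(- \frac{1}{58666}\right)} - \frac{311090}{4 \cdot 451584} = - \frac{252399}{\frac{50621}{119165} + \frac{66}{42} \left(- \frac{1}{58666}\right)} - \frac{311090}{1806336} = - \frac{252399}{\frac{50621}{119165} + 66 \cdot \frac{1}{42} \left(- \frac{1}{58666}\right)} - \frac{155545}{903168} = - \frac{252399}{\frac{50621}{119165} + \frac{11}{7} \left(- \frac{1}{58666}\right)} - \frac{155545}{903168} = - \frac{252399}{\frac{50621}{119165} - \frac{11}{410662}} - \frac{155545}{903168} = - \frac{252399}{\frac{20786810287}{48936537230}} - \frac{155545}{903168} = \left(-252399\right) \frac{48936537230}{20786810287} - \frac{155545}{903168} = - \frac{12351533060314770}{20786810287} - \frac{155545}{903168} = - \frac{11155512644302776282775}{18773981873289216}$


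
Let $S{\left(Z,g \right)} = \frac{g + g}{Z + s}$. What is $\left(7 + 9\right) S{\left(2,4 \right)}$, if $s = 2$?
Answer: $32$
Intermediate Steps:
$S{\left(Z,g \right)} = \frac{2 g}{2 + Z}$ ($S{\left(Z,g \right)} = \frac{g + g}{Z + 2} = \frac{2 g}{2 + Z}$)
$\left(7 + 9\right) S{\left(2,4 \right)} = \left(7 + 9\right) 2 \cdot 4 \frac{1}{2 + 2} = 16 \cdot 2 \cdot 4 \cdot \frac{1}{4} = 16 \cdot 2 = 32$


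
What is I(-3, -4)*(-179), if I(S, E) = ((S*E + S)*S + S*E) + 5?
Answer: 1790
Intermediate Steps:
I(S, E) = 5 + E*S + S*(S + E*S) (I(S, E) = ((E*S + S)*S + E*S) + 5 = ((S + E*S)*S + E*S) + 5 = (S*(S + E*S) + E*S) + 5 = (E*S + S*(S + E*S)) + 5 = 5 + E*S + S*(S + E*S))
I(-3, -4)*(-179) = (5 + (-3)² - 4*(-3) - 4*(-3)²)*(-179) = (5 + 9 + 12 - 4*9)*(-179) = (5 + 9 + 12 - 36)*(-179) = -10*(-179) = 1790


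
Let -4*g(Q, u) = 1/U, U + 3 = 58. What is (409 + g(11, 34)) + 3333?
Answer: 823239/220 ≈ 3742.0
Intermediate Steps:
U = 55 (U = -3 + 58 = 55)
g(Q, u) = -1/220 (g(Q, u) = -¼/55 = -¼*1/55 = -1/220)
(409 + g(11, 34)) + 3333 = (409 - 1/220) + 3333 = 89979/220 + 3333 = 823239/220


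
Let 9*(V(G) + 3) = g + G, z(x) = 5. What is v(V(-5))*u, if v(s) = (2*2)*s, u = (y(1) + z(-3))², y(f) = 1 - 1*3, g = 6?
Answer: -104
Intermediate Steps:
y(f) = -2 (y(f) = 1 - 3 = -2)
u = 9 (u = (-2 + 5)² = 3² = 9)
V(G) = -7/3 + G/9 (V(G) = -3 + (6 + G)/9 = -3 + (⅔ + G/9) = -7/3 + G/9)
v(s) = 4*s
v(V(-5))*u = (4*(-7/3 + (⅑)*(-5)))*9 = (4*(-7/3 - 5/9))*9 = (4*(-26/9))*9 = -104/9*9 = -104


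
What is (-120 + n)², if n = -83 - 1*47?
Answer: 62500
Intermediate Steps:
n = -130 (n = -83 - 47 = -130)
(-120 + n)² = (-120 - 130)² = (-250)² = 62500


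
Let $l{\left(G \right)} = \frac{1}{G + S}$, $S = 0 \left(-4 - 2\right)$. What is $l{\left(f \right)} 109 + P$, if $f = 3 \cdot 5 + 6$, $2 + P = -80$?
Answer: $- \frac{1613}{21} \approx -76.81$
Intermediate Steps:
$P = -82$ ($P = -2 - 80 = -82$)
$f = 21$ ($f = 15 + 6 = 21$)
$S = 0$ ($S = 0 \left(-6\right) = 0$)
$l{\left(G \right)} = \frac{1}{G}$ ($l{\left(G \right)} = \frac{1}{G + 0} = \frac{1}{G}$)
$l{\left(f \right)} 109 + P = \frac{1}{21} \cdot 109 - 82 = \frac{109}{21} - 82 = - \frac{1613}{21}$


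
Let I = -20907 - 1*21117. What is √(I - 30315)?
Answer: I*√72339 ≈ 268.96*I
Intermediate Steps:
I = -42024 (I = -20907 - 21117 = -42024)
√(I - 30315) = √(-42024 - 30315) = √(-72339) = I*√72339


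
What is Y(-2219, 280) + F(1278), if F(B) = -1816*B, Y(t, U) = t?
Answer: -2323067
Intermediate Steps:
Y(-2219, 280) + F(1278) = -2219 - 1816*1278 = -2219 - 2320848 = -2323067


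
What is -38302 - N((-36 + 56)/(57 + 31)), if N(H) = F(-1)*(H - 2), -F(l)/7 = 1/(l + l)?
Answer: -1685015/44 ≈ -38296.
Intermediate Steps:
F(l) = -7/(2*l) (F(l) = -7/(l + l) = -7*1/(2*l) = -7/(2*l))
N(H) = -7 + 7*H/2 (N(H) = (-7/2/(-1))*(H - 2) = (-7/2*(-1))*(-2 + H) = 7*(-2 + H)/2 = -7 + 7*H/2)
-38302 - N((-36 + 56)/(57 + 31)) = -38302 - (-7 + 7*((-36 + 56)/(57 + 31))/2) = -38302 - (-7 + 7*(20/88)/2) = -38302 - (-7 + 7*(20*(1/88))/2) = -38302 - (-7 + (7/2)*(5/22)) = -38302 - (-7 + 35/44) = -38302 - 1*(-273/44) = -38302 + 273/44 = -1685015/44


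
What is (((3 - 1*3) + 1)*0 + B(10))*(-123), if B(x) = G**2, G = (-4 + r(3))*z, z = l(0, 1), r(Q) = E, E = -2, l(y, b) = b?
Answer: -4428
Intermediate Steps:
r(Q) = -2
z = 1
G = -6 (G = (-4 - 2)*1 = -6*1 = -6)
B(x) = 36 (B(x) = (-6)**2 = 36)
(((3 - 1*3) + 1)*0 + B(10))*(-123) = (((3 - 1*3) + 1)*0 + 36)*(-123) = (((3 - 3) + 1)*0 + 36)*(-123) = ((0 + 1)*0 + 36)*(-123) = (1*0 + 36)*(-123) = (0 + 36)*(-123) = 36*(-123) = -4428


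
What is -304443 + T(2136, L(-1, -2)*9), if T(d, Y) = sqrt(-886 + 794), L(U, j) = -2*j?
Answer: -304443 + 2*I*sqrt(23) ≈ -3.0444e+5 + 9.5917*I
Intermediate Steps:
T(d, Y) = 2*I*sqrt(23) (T(d, Y) = sqrt(-92) = 2*I*sqrt(23))
-304443 + T(2136, L(-1, -2)*9) = -304443 + 2*I*sqrt(23)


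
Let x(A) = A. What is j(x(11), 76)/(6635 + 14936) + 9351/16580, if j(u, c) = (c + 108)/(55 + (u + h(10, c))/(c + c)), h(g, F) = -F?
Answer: 334730330327/593336671620 ≈ 0.56415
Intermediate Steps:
j(u, c) = (108 + c)/(55 + (u - c)/(2*c)) (j(u, c) = (c + 108)/(55 + (u - c)/(c + c)) = (108 + c)/(55 + (u - c)/((2*c))) = (108 + c)/(55 + (u - c)*(1/(2*c))) = (108 + c)/(55 + (u - c)/(2*c)))
j(x(11), 76)/(6635 + 14936) + 9351/16580 = (2*76*(108 + 76)/(11 + 109*76))/(6635 + 14936) + 9351/16580 = (2*76*184/(11 + 8284))/21571 + 9351*(1/16580) = (2*76*184/8295)*(1/21571) + 9351/16580 = (2*76*(1/8295)*184)*(1/21571) + 9351/16580 = (27968/8295)*(1/21571) + 9351/16580 = 27968/178931445 + 9351/16580 = 334730330327/593336671620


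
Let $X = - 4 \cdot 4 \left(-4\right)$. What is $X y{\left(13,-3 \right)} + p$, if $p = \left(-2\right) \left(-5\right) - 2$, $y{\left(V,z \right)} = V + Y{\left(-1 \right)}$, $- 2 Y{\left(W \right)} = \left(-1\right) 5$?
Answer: $1000$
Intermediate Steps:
$Y{\left(W \right)} = \frac{5}{2}$ ($Y{\left(W \right)} = - \frac{\left(-1\right) 5}{2} = \left(- \frac{1}{2}\right) \left(-5\right) = \frac{5}{2}$)
$y{\left(V,z \right)} = \frac{5}{2} + V$ ($y{\left(V,z \right)} = V + \frac{5}{2} = \frac{5}{2} + V$)
$X = 64$ ($X = - 16 \left(-4\right) = \left(-1\right) \left(-64\right) = 64$)
$p = 8$ ($p = 10 - 2 = 8$)
$X y{\left(13,-3 \right)} + p = 64 \left(\frac{5}{2} + 13\right) + 8 = 64 \cdot \frac{31}{2} + 8 = 992 + 8 = 1000$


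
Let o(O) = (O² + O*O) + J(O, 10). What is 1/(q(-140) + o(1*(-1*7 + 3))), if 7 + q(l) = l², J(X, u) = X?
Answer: 1/19621 ≈ 5.0966e-5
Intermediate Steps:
o(O) = O + 2*O² (o(O) = (O² + O*O) + O = (O² + O²) + O = 2*O² + O = O + 2*O²)
q(l) = -7 + l²
1/(q(-140) + o(1*(-1*7 + 3))) = 1/((-7 + (-140)²) + (1*(-1*7 + 3))*(1 + 2*(1*(-1*7 + 3)))) = 1/((-7 + 19600) + (1*(-7 + 3))*(1 + 2*(1*(-7 + 3)))) = 1/(19593 + (1*(-4))*(1 + 2*(1*(-4)))) = 1/(19593 - 4*(1 + 2*(-4))) = 1/(19593 - 4*(1 - 8)) = 1/(19593 - 4*(-7)) = 1/(19593 + 28) = 1/19621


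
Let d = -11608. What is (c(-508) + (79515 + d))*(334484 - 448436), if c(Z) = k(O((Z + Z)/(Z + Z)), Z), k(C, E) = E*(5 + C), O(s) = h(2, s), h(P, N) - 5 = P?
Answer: -7043487072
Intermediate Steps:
h(P, N) = 5 + P
O(s) = 7 (O(s) = 5 + 2 = 7)
c(Z) = 12*Z (c(Z) = Z*(5 + 7) = Z*12 = 12*Z)
(c(-508) + (79515 + d))*(334484 - 448436) = (12*(-508) + (79515 - 11608))*(334484 - 448436) = (-6096 + 67907)*(-113952) = 61811*(-113952) = -7043487072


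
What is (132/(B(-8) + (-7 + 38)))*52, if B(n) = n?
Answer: 6864/23 ≈ 298.43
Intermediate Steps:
(132/(B(-8) + (-7 + 38)))*52 = (132/(-8 + (-7 + 38)))*52 = (132/(-8 + 31))*52 = (132/23)*52 = 6864/23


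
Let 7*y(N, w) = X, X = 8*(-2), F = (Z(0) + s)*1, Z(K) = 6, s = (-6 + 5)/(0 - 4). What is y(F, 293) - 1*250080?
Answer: -1750576/7 ≈ -2.5008e+5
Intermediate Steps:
s = 1/4 (s = -1/(-4) = -1*(-1/4) = 1/4 ≈ 0.25000)
F = 25/4 (F = (6 + 1/4)*1 = (25/4)*1 = 25/4 ≈ 6.2500)
X = -16
y(N, w) = -16/7 (y(N, w) = (1/7)*(-16) = -16/7)
y(F, 293) - 1*250080 = -16/7 - 1*250080 = -16/7 - 250080 = -1750576/7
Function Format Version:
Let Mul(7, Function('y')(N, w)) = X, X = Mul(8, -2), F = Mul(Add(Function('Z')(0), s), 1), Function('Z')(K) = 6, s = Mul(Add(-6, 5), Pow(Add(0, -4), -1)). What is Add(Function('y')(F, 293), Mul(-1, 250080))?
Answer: Rational(-1750576, 7) ≈ -2.5008e+5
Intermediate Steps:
s = Rational(1, 4) (s = Mul(-1, Pow(-4, -1)) = Mul(-1, Rational(-1, 4)) = Rational(1, 4) ≈ 0.25000)
F = Rational(25, 4) (F = Mul(Add(6, Rational(1, 4)), 1) = Mul(Rational(25, 4), 1) = Rational(25, 4) ≈ 6.2500)
X = -16
Function('y')(N, w) = Rational(-16, 7) (Function('y')(N, w) = Mul(Rational(1, 7), -16) = Rational(-16, 7))
Add(Function('y')(F, 293), Mul(-1, 250080)) = Add(Rational(-16, 7), Mul(-1, 250080)) = Add(Rational(-16, 7), -250080) = Rational(-1750576, 7)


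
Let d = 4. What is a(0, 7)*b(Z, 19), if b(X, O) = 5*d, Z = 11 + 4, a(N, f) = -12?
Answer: -240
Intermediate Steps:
Z = 15
b(X, O) = 20 (b(X, O) = 5*4 = 20)
a(0, 7)*b(Z, 19) = -12*20 = -240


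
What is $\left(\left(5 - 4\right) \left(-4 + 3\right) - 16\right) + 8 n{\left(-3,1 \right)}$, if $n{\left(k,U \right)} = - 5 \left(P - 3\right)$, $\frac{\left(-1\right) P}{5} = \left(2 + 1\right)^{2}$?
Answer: $1903$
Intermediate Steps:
$P = -45$ ($P = - 5 \left(2 + 1\right)^{2} = - 5 \cdot 3^{2} = \left(-5\right) 9 = -45$)
$n{\left(k,U \right)} = 240$ ($n{\left(k,U \right)} = - 5 \left(-45 - 3\right) = \left(-5\right) \left(-48\right) = 240$)
$\left(\left(5 - 4\right) \left(-4 + 3\right) - 16\right) + 8 n{\left(-3,1 \right)} = \left(\left(5 - 4\right) \left(-4 + 3\right) - 16\right) + 8 \cdot 240 = \left(1 \left(-1\right) - 16\right) + 1920 = \left(-1 - 16\right) + 1920 = -17 + 1920 = 1903$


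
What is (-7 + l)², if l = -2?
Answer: 81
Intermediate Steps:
(-7 + l)² = (-7 - 2)² = (-9)² = 81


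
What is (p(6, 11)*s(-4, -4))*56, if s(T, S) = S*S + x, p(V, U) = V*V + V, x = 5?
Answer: 49392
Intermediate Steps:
p(V, U) = V + V² (p(V, U) = V² + V = V + V²)
s(T, S) = 5 + S² (s(T, S) = S*S + 5 = S² + 5 = 5 + S²)
(p(6, 11)*s(-4, -4))*56 = ((6*(1 + 6))*(5 + (-4)²))*56 = ((6*7)*(5 + 16))*56 = (42*21)*56 = 882*56 = 49392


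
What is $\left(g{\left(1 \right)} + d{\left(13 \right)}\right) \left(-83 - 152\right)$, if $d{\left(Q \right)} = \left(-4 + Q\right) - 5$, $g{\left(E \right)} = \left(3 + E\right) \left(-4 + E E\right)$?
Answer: $1880$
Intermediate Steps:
$g{\left(E \right)} = \left(-4 + E^{2}\right) \left(3 + E\right)$ ($g{\left(E \right)} = \left(3 + E\right) \left(-4 + E^{2}\right) = \left(-4 + E^{2}\right) \left(3 + E\right)$)
$d{\left(Q \right)} = -9 + Q$
$\left(g{\left(1 \right)} + d{\left(13 \right)}\right) \left(-83 - 152\right) = \left(\left(-12 + 1^{3} - 4 + 3 \cdot 1^{2}\right) + \left(-9 + 13\right)\right) \left(-83 - 152\right) = \left(\left(-12 + 1 - 4 + 3 \cdot 1\right) + 4\right) \left(-235\right) = \left(\left(-12 + 1 - 4 + 3\right) + 4\right) \left(-235\right) = \left(-12 + 4\right) \left(-235\right) = \left(-8\right) \left(-235\right) = 1880$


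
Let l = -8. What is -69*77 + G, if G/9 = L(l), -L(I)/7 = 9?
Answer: -5880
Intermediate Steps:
L(I) = -63 (L(I) = -7*9 = -63)
G = -567 (G = 9*(-63) = -567)
-69*77 + G = -69*77 - 567 = -5313 - 567 = -5880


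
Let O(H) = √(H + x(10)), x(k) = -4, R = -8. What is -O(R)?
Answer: -2*I*√3 ≈ -3.4641*I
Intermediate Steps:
O(H) = √(-4 + H) (O(H) = √(H - 4) = √(-4 + H))
-O(R) = -√(-4 - 8) = -√(-12) = -2*I*√3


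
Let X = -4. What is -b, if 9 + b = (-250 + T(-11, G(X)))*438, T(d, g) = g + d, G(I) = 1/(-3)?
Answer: 114473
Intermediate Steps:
G(I) = -1/3
T(d, g) = d + g
b = -114473 (b = -9 + (-250 + (-11 - 1/3))*438 = -9 + (-250 - 34/3)*438 = -9 - 784/3*438 = -9 - 114464 = -114473)
-b = -1*(-114473) = 114473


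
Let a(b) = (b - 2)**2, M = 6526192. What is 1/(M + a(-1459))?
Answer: 1/8660713 ≈ 1.1546e-7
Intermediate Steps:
a(b) = (-2 + b)**2
1/(M + a(-1459)) = 1/(6526192 + (-2 - 1459)**2) = 1/(6526192 + (-1461)**2) = 1/(6526192 + 2134521) = 1/8660713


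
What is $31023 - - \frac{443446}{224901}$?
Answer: $\frac{6977547169}{224901} \approx 31025.0$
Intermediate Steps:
$31023 - - \frac{443446}{224901} = 31023 + \frac{443446}{224901} = \frac{6977547169}{224901}$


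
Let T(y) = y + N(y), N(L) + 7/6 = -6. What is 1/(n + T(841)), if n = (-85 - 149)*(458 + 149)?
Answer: -6/847225 ≈ -7.0819e-6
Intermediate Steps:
N(L) = -43/6 (N(L) = -7/6 - 6 = -43/6)
T(y) = -43/6 + y (T(y) = y - 43/6 = -43/6 + y)
n = -142038 (n = -234*607 = -142038)
1/(n + T(841)) = 1/(-142038 + (-43/6 + 841)) = 1/(-142038 + 5003/6) = 1/(-847225/6) = -6/847225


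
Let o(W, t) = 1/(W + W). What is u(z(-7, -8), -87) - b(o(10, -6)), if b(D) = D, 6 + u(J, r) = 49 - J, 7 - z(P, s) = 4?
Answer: 799/20 ≈ 39.950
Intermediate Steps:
o(W, t) = 1/(2*W)
z(P, s) = 3 (z(P, s) = 7 - 1*4 = 7 - 4 = 3)
u(J, r) = 43 - J (u(J, r) = -6 + (49 - J) = 43 - J)
u(z(-7, -8), -87) - b(o(10, -6)) = (43 - 1*3) - 1/(2*10) = (43 - 3) - 1/(2*10) = 40 - 1*1/20 = 40 - 1/20 = 799/20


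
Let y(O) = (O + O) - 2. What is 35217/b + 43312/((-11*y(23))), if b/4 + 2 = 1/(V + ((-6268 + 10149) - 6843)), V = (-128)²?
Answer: -29178607735/6496006 ≈ -4491.8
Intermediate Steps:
y(O) = -2 + 2*O (y(O) = 2*O - 2 = -2 + 2*O)
V = 16384
b = -53686/6711 (b = -8 + 4/(16384 + ((-6268 + 10149) - 6843)) = -8 + 4/(16384 + (3881 - 6843)) = -8 + 4/(16384 - 2962) = -8 + 4/13422 = -8 + 4*(1/13422) = -8 + 2/6711 = -53686/6711 ≈ -7.9997)
35217/b + 43312/((-11*y(23))) = 35217/(-53686/6711) + 43312/((-11*(-2 + 2*23))) = 35217*(-6711/53686) + 43312/((-11*(-2 + 46))) = -236341287/53686 + 43312/((-11*44)) = -236341287/53686 + 43312/(-484) = -236341287/53686 + 43312*(-1/484) = -236341287/53686 - 10828/121 = -29178607735/6496006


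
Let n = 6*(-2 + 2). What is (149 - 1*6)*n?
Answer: 0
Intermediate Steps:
n = 0 (n = 6*0 = 0)
(149 - 1*6)*n = (149 - 1*6)*0 = (149 - 6)*0 = 143*0 = 0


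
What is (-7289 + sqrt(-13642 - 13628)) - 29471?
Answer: -36760 + 3*I*sqrt(3030) ≈ -36760.0 + 165.14*I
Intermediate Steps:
(-7289 + sqrt(-13642 - 13628)) - 29471 = (-7289 + sqrt(-27270)) - 29471 = (-7289 + 3*I*sqrt(3030)) - 29471 = -36760 + 3*I*sqrt(3030)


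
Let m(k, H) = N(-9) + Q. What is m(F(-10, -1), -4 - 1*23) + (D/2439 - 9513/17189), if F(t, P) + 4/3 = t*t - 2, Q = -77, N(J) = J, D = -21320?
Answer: -3995133193/41923971 ≈ -95.295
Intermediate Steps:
F(t, P) = -10/3 + t² (F(t, P) = -4/3 + (t*t - 2) = -4/3 + (t² - 2) = -4/3 + (-2 + t²) = -10/3 + t²)
m(k, H) = -86 (m(k, H) = -9 - 77 = -86)
m(F(-10, -1), -4 - 1*23) + (D/2439 - 9513/17189) = -86 + (-21320/2439 - 9513/17189) = -86 - 389671687/41923971 = -3995133193/41923971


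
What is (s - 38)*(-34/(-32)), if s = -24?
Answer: -527/8 ≈ -65.875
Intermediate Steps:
(s - 38)*(-34/(-32)) = (-24 - 38)*(-34/(-32)) = -(-2108)*(-1)/32 = -62*17/16 = -527/8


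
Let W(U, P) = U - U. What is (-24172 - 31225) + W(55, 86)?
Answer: -55397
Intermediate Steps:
W(U, P) = 0
(-24172 - 31225) + W(55, 86) = (-24172 - 31225) + 0 = -55397 + 0 = -55397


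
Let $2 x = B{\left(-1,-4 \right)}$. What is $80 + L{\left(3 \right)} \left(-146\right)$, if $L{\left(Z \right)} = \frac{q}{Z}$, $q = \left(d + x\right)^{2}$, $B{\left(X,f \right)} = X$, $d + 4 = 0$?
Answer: $- \frac{1811}{2} \approx -905.5$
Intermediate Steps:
$d = -4$ ($d = -4 + 0 = -4$)
$x = - \frac{1}{2}$ ($x = \frac{1}{2} \left(-1\right) = - \frac{1}{2} \approx -0.5$)
$q = \frac{81}{4}$ ($q = \left(-4 - \frac{1}{2}\right)^{2} = \left(- \frac{9}{2}\right)^{2} = \frac{81}{4} \approx 20.25$)
$L{\left(Z \right)} = \frac{81}{4 Z}$
$80 + L{\left(3 \right)} \left(-146\right) = 80 + \frac{81}{4 \cdot 3} \left(-146\right) = 80 + \frac{81}{4} \cdot \frac{1}{3} \left(-146\right) = 80 + \frac{27}{4} \left(-146\right) = 80 - \frac{1971}{2} = - \frac{1811}{2}$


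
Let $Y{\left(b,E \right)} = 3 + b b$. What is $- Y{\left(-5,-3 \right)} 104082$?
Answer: $-2914296$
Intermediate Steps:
$Y{\left(b,E \right)} = 3 + b^{2}$
$- Y{\left(-5,-3 \right)} 104082 = - \left(3 + \left(-5\right)^{2}\right) 104082 = - \left(3 + 25\right) 104082 = - 28 \cdot 104082 = \left(-1\right) 2914296 = -2914296$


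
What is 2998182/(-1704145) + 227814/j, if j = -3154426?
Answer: -4922885671281/2687799647885 ≈ -1.8316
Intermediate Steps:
2998182/(-1704145) + 227814/j = 2998182/(-1704145) + 227814/(-3154426) = 2998182*(-1/1704145) + 227814*(-1/3154426) = -2998182/1704145 - 113907/1577213 = -4922885671281/2687799647885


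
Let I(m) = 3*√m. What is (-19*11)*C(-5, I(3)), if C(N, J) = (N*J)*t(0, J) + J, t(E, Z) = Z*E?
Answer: -627*√3 ≈ -1086.0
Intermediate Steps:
t(E, Z) = E*Z
C(N, J) = J (C(N, J) = (N*J)*(0*J) + J = (J*N)*0 + J = 0 + J = J)
(-19*11)*C(-5, I(3)) = (-19*11)*(3*√3) = -627*√3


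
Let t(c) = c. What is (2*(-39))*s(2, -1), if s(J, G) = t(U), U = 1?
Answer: -78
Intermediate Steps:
s(J, G) = 1
(2*(-39))*s(2, -1) = (2*(-39))*1 = -78*1 = -78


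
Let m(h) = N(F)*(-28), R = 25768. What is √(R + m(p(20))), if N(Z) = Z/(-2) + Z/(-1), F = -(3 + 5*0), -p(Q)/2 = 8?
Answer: √25642 ≈ 160.13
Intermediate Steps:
p(Q) = -16 (p(Q) = -2*8 = -16)
F = -3 (F = -(3 + 0) = -1*3 = -3)
N(Z) = -3*Z/2 (N(Z) = Z*(-½) + Z*(-1) = -Z/2 - Z = -3*Z/2)
m(h) = -126 (m(h) = -3/2*(-3)*(-28) = (9/2)*(-28) = -126)
√(R + m(p(20))) = √(25768 - 126) = √25642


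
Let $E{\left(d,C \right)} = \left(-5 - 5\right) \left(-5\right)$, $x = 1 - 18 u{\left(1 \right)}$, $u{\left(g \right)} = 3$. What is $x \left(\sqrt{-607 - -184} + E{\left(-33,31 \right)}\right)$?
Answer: $-2650 - 159 i \sqrt{47} \approx -2650.0 - 1090.0 i$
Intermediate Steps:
$x = -53$ ($x = 1 - 54 = -53$)
$E{\left(d,C \right)} = 50$ ($E{\left(d,C \right)} = \left(-10\right) \left(-5\right) = 50$)
$x \left(\sqrt{-607 - -184} + E{\left(-33,31 \right)}\right) = - 53 \left(\sqrt{-607 - -184} + 50\right) = - 53 \left(\sqrt{-607 + 184} + 50\right) = - 53 \left(\sqrt{-423} + 50\right) = - 53 \left(3 i \sqrt{47} + 50\right) = - 53 \left(50 + 3 i \sqrt{47}\right) = -2650 - 159 i \sqrt{47}$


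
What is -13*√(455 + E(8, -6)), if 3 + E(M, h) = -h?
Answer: -13*√458 ≈ -278.21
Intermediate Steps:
E(M, h) = -3 - h
-13*√(455 + E(8, -6)) = -13*√(455 + (-3 - 1*(-6))) = -13*√(455 + (-3 + 6)) = -13*√(455 + 3) = -13*√458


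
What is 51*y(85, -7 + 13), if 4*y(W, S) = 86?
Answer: 2193/2 ≈ 1096.5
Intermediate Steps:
y(W, S) = 43/2 (y(W, S) = (¼)*86 = 43/2)
51*y(85, -7 + 13) = 51*(43/2) = 2193/2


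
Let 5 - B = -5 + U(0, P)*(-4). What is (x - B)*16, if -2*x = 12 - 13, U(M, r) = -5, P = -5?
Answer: 168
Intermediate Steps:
x = ½ (x = -(12 - 13)/2 = -½*(-1) = ½ ≈ 0.50000)
B = -10 (B = 5 - (-5 - 5*(-4)) = 5 - (-5 + 20) = 5 - 1*15 = 5 - 15 = -10)
(x - B)*16 = (½ - 1*(-10))*16 = (½ + 10)*16 = (21/2)*16 = 168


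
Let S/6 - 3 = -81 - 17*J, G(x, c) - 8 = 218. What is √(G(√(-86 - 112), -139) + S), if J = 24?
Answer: I*√2690 ≈ 51.865*I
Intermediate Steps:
G(x, c) = 226 (G(x, c) = 8 + 218 = 226)
S = -2916 (S = 18 + 6*(-81 - 17*24) = 18 + 6*(-81 - 408) = 18 + 6*(-489) = 18 - 2934 = -2916)
√(G(√(-86 - 112), -139) + S) = √(226 - 2916) = √(-2690) = I*√2690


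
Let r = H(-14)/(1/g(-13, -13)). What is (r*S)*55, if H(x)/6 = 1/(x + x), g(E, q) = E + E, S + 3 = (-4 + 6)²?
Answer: 2145/7 ≈ 306.43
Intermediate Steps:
S = 1 (S = -3 + (-4 + 6)² = -3 + 2² = -3 + 4 = 1)
g(E, q) = 2*E
H(x) = 3/x (H(x) = 6/(x + x) = 6/((2*x)) = 6*(1/(2*x)) = 3/x)
r = 39/7 (r = (3/(-14))/(1/(2*(-13))) = (3*(-1/14))/(1/(-26)) = -3/(14*(-1/26)) = -3/14*(-26) = 39/7 ≈ 5.5714)
(r*S)*55 = ((39/7)*1)*55 = (39/7)*55 = 2145/7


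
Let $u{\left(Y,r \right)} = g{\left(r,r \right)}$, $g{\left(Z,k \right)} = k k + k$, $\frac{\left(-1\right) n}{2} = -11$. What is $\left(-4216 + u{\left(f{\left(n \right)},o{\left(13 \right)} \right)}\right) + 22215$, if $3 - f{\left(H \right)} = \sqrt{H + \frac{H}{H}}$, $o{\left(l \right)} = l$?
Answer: $18181$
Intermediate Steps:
$n = 22$ ($n = \left(-2\right) \left(-11\right) = 22$)
$f{\left(H \right)} = 3 - \sqrt{1 + H}$ ($f{\left(H \right)} = 3 - \sqrt{H + \frac{H}{H}} = 3 - \sqrt{H + 1} = 3 - \sqrt{1 + H}$)
$g{\left(Z,k \right)} = k + k^{2}$ ($g{\left(Z,k \right)} = k^{2} + k = k + k^{2}$)
$u{\left(Y,r \right)} = r \left(1 + r\right)$
$\left(-4216 + u{\left(f{\left(n \right)},o{\left(13 \right)} \right)}\right) + 22215 = \left(-4216 + 13 \left(1 + 13\right)\right) + 22215 = \left(-4216 + 13 \cdot 14\right) + 22215 = \left(-4216 + 182\right) + 22215 = -4034 + 22215 = 18181$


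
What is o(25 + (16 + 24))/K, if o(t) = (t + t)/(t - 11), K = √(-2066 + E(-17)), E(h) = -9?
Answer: -13*I*√83/2241 ≈ -0.052849*I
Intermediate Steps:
K = 5*I*√83 (K = √(-2066 - 9) = √(-2075) = 5*I*√83 ≈ 45.552*I)
o(t) = 2*t/(-11 + t) (o(t) = (2*t)/(-11 + t) = 2*t/(-11 + t))
o(25 + (16 + 24))/K = (2*(25 + (16 + 24))/(-11 + (25 + (16 + 24))))/((5*I*√83)) = (2*(25 + 40)/(-11 + (25 + 40)))*(-I*√83/415) = (2*65/(-11 + 65))*(-I*√83/415) = (2*65/54)*(-I*√83/415) = (2*65*(1/54))*(-I*√83/415) = 65*(-I*√83/415)/27 = -13*I*√83/2241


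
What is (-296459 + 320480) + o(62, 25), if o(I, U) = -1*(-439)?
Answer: 24460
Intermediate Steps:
o(I, U) = 439
(-296459 + 320480) + o(62, 25) = (-296459 + 320480) + 439 = 24021 + 439 = 24460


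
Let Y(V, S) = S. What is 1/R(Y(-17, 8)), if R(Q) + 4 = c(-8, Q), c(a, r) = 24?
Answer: 1/20 ≈ 0.050000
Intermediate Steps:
R(Q) = 20 (R(Q) = -4 + 24 = 20)
1/R(Y(-17, 8)) = 1/20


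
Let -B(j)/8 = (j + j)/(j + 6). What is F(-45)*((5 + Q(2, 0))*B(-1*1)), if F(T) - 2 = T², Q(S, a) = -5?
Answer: 0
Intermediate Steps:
B(j) = -16*j/(6 + j) (B(j) = -8*(j + j)/(j + 6) = -8*2*j/(6 + j) = -16*j/(6 + j))
F(T) = 2 + T²
F(-45)*((5 + Q(2, 0))*B(-1*1)) = (2 + (-45)²)*((5 - 5)*(-16*(-1*1)/(6 - 1*1))) = (2 + 2025)*(0*(-16*(-1)/(6 - 1))) = 2027*(0*(-16*(-1)/5)) = 2027*(0*(-16*(-1)*⅕)) = 2027*(0*(16/5)) = 2027*0 = 0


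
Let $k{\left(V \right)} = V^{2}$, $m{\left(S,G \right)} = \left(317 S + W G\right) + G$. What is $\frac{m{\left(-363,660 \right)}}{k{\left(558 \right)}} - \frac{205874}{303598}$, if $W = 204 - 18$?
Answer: $- \frac{10261168739}{15754914612} \approx -0.6513$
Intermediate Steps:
$W = 186$ ($W = 204 - 18 = 186$)
$m{\left(S,G \right)} = 187 G + 317 S$ ($m{\left(S,G \right)} = \left(317 S + 186 G\right) + G = \left(186 G + 317 S\right) + G = 187 G + 317 S$)
$\frac{m{\left(-363,660 \right)}}{k{\left(558 \right)}} - \frac{205874}{303598} = \frac{187 \cdot 660 + 317 \left(-363\right)}{558^{2}} - \frac{205874}{303598} = \frac{123420 - 115071}{311364} - \frac{102937}{151799} = 8349 \cdot \frac{1}{311364} - \frac{102937}{151799} = \frac{2783}{103788} - \frac{102937}{151799} = - \frac{10261168739}{15754914612}$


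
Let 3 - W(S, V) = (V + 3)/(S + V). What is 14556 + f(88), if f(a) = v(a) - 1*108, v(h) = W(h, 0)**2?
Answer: 111953433/7744 ≈ 14457.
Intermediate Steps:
W(S, V) = 3 - (3 + V)/(S + V) (W(S, V) = 3 - (V + 3)/(S + V) = 3 - (3 + V)/(S + V))
v(h) = (-3 + 3*h)**2/h**2 (v(h) = ((-3 + 2*0 + 3*h)/(h + 0))**2 = ((-3 + 0 + 3*h)/h)**2 = ((-3 + 3*h)/h)**2 = (-3 + 3*h)**2/h**2)
f(a) = -108 + 9*(-1 + a)**2/a**2 (f(a) = 9*(-1 + a)**2/a**2 - 1*108 = 9*(-1 + a)**2/a**2 - 108 = -108 + 9*(-1 + a)**2/a**2)
14556 + f(88) = 14556 + (-99 - 18/88 + 9/88**2) = 14556 + (-99 - 18*1/88 + 9*(1/7744)) = 14556 + (-99 - 9/44 + 9/7744) = 14556 - 768231/7744 = 111953433/7744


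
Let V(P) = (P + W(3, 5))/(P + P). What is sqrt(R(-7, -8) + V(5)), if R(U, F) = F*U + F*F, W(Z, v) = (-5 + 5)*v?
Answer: sqrt(482)/2 ≈ 10.977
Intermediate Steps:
W(Z, v) = 0 (W(Z, v) = 0*v = 0)
V(P) = 1/2 (V(P) = (P + 0)/(P + P) = P/((2*P)) = P*(1/(2*P)) = 1/2)
R(U, F) = F**2 + F*U (R(U, F) = F*U + F**2 = F**2 + F*U)
sqrt(R(-7, -8) + V(5)) = sqrt(-8*(-8 - 7) + 1/2) = sqrt(-8*(-15) + 1/2) = sqrt(120 + 1/2) = sqrt(241/2) = sqrt(482)/2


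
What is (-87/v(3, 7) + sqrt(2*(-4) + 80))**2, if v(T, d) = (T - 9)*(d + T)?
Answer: 29641/400 + 87*sqrt(2)/5 ≈ 98.710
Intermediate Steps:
v(T, d) = (-9 + T)*(T + d)
(-87/v(3, 7) + sqrt(2*(-4) + 80))**2 = (-87/(3**2 - 9*3 - 9*7 + 3*7) + sqrt(2*(-4) + 80))**2 = (-87/(9 - 27 - 63 + 21) + sqrt(-8 + 80))**2 = (-87/(-60) + sqrt(72))**2 = (-87*(-1/60) + 6*sqrt(2))**2 = (29/20 + 6*sqrt(2))**2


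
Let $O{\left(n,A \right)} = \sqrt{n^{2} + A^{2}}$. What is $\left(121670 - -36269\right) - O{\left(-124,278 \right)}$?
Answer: $157939 - 2 \sqrt{23165} \approx 1.5763 \cdot 10^{5}$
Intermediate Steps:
$O{\left(n,A \right)} = \sqrt{A^{2} + n^{2}}$
$\left(121670 - -36269\right) - O{\left(-124,278 \right)} = \left(121670 - -36269\right) - \sqrt{278^{2} + \left(-124\right)^{2}} = \left(121670 + 36269\right) - \sqrt{77284 + 15376} = 157939 - \sqrt{92660} = 157939 - 2 \sqrt{23165}$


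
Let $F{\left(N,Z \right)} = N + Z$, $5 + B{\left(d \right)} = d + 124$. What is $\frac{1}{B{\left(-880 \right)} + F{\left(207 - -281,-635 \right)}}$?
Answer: $- \frac{1}{908} \approx -0.0011013$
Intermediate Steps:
$B{\left(d \right)} = 119 + d$ ($B{\left(d \right)} = -5 + \left(d + 124\right) = -5 + \left(124 + d\right) = 119 + d$)
$\frac{1}{B{\left(-880 \right)} + F{\left(207 - -281,-635 \right)}} = \frac{1}{\left(119 - 880\right) + \left(\left(207 - -281\right) - 635\right)} = \frac{1}{-761 + \left(\left(207 + 281\right) - 635\right)} = \frac{1}{-761 + \left(488 - 635\right)} = \frac{1}{-761 - 147} = \frac{1}{-908} = - \frac{1}{908}$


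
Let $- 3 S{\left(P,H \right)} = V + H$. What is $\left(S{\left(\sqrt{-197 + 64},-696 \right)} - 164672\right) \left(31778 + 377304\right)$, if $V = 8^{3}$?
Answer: $- \frac{202017782224}{3} \approx -6.7339 \cdot 10^{10}$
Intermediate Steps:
$V = 512$
$S{\left(P,H \right)} = - \frac{512}{3} - \frac{H}{3}$ ($S{\left(P,H \right)} = - \frac{512 + H}{3} = - \frac{512}{3} - \frac{H}{3}$)
$\left(S{\left(\sqrt{-197 + 64},-696 \right)} - 164672\right) \left(31778 + 377304\right) = \left(\left(- \frac{512}{3} - -232\right) - 164672\right) \left(31778 + 377304\right) = \left(\left(- \frac{512}{3} + 232\right) - 164672\right) 409082 = \left(\frac{184}{3} - 164672\right) 409082 = \left(- \frac{493832}{3}\right) 409082 = - \frac{202017782224}{3}$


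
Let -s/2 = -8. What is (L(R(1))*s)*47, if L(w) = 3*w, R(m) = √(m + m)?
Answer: 2256*√2 ≈ 3190.5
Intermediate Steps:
s = 16 (s = -2*(-8) = 16)
R(m) = √2*√m (R(m) = √(2*m) = √2*√m)
(L(R(1))*s)*47 = ((3*(√2*√1))*16)*47 = ((3*(√2*1))*16)*47 = ((3*√2)*16)*47 = (48*√2)*47 = 2256*√2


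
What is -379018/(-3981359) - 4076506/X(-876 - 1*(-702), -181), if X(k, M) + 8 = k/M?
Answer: 29975883775697/51757667 ≈ 5.7916e+5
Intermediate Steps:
X(k, M) = -8 + k/M
-379018/(-3981359) - 4076506/X(-876 - 1*(-702), -181) = -379018/(-3981359) - 4076506/(-8 + (-876 - 1*(-702))/(-181)) = -379018*(-1/3981359) - 4076506/(-8 + (-876 + 702)*(-1/181)) = 379018/3981359 - 4076506/(-8 - 174*(-1/181)) = 379018/3981359 - 4076506/(-8 + 174/181) = 379018/3981359 - 4076506/(-1274/181) = 379018/3981359 - 4076506*(-181/1274) = 379018/3981359 + 7529057/13 = 29975883775697/51757667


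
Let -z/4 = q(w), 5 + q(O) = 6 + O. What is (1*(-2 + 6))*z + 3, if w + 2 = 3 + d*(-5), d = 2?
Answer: 131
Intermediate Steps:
w = -9 (w = -2 + (3 + 2*(-5)) = -2 + (3 - 10) = -2 - 7 = -9)
q(O) = 1 + O (q(O) = -5 + (6 + O) = 1 + O)
z = 32 (z = -4*(1 - 9) = -4*(-8) = 32)
(1*(-2 + 6))*z + 3 = (1*(-2 + 6))*32 + 3 = (1*4)*32 + 3 = 4*32 + 3 = 128 + 3 = 131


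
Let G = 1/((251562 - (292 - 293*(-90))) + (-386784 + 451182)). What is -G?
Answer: -1/289298 ≈ -3.4566e-6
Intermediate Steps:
G = 1/289298 (G = 1/((251562 - (292 + 26370)) + 64398) = 1/((251562 - 1*26662) + 64398) = 1/((251562 - 26662) + 64398) = 1/(224900 + 64398) = 1/289298 ≈ 3.4566e-6)
-G = -1*1/289298 = -1/289298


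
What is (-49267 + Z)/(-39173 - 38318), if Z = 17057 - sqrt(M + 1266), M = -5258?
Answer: 32210/77491 + 2*I*sqrt(998)/77491 ≈ 0.41566 + 0.00081535*I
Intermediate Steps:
Z = 17057 - 2*I*sqrt(998) (Z = 17057 - sqrt(-5258 + 1266) = 17057 - sqrt(-3992) = 17057 - 2*I*sqrt(998) ≈ 17057.0 - 63.182*I)
(-49267 + Z)/(-39173 - 38318) = (-49267 + (17057 - 2*I*sqrt(998)))/(-39173 - 38318) = (-32210 - 2*I*sqrt(998))/(-77491) = (-32210 - 2*I*sqrt(998))*(-1/77491) = 32210/77491 + 2*I*sqrt(998)/77491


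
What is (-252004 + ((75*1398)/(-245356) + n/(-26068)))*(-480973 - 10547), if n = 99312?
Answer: 49515405809716346880/399746263 ≈ 1.2387e+11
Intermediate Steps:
(-252004 + ((75*1398)/(-245356) + n/(-26068)))*(-480973 - 10547) = (-252004 + ((75*1398)/(-245356) + 99312/(-26068)))*(-480973 - 10547) = (-252004 + (104850*(-1/245356) + 99312*(-1/26068)))*(-491520) = (-252004 + (-52425/122678 - 24828/6517))*(-491520) = (-252004 - 3387503109/799492526)*(-491520) = -201478702025213/799492526*(-491520) = 49515405809716346880/399746263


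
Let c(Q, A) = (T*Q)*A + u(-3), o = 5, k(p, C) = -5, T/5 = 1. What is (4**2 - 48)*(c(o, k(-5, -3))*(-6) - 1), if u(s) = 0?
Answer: -23968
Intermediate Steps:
T = 5 (T = 5*1 = 5)
c(Q, A) = 5*A*Q (c(Q, A) = (5*Q)*A + 0 = 5*A*Q + 0 = 5*A*Q)
(4**2 - 48)*(c(o, k(-5, -3))*(-6) - 1) = (4**2 - 48)*((5*(-5)*5)*(-6) - 1) = (16 - 48)*(-125*(-6) - 1) = -32*(750 - 1) = -32*749 = -23968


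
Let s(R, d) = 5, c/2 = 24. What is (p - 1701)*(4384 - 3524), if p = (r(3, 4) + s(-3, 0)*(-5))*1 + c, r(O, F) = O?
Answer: -1440500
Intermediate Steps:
c = 48 (c = 2*24 = 48)
p = 26 (p = (3 + 5*(-5))*1 + 48 = (3 - 25)*1 + 48 = -22*1 + 48 = -22 + 48 = 26)
(p - 1701)*(4384 - 3524) = (26 - 1701)*(4384 - 3524) = -1675*860 = -1440500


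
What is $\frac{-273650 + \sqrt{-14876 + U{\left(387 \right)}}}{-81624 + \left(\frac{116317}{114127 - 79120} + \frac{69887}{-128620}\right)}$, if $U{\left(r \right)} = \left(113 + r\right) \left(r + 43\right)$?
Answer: $\frac{1232136583041000}{367507735993829} - \frac{27015602040 \sqrt{5559}}{367507735993829} \approx 3.3472$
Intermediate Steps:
$U{\left(r \right)} = \left(43 + r\right) \left(113 + r\right)$ ($U{\left(r \right)} = \left(113 + r\right) \left(43 + r\right) = \left(43 + r\right) \left(113 + r\right)$)
$\frac{-273650 + \sqrt{-14876 + U{\left(387 \right)}}}{-81624 + \left(\frac{116317}{114127 - 79120} + \frac{69887}{-128620}\right)} = \frac{-273650 + \sqrt{-14876 + \left(4859 + 387^{2} + 156 \cdot 387\right)}}{-81624 + \left(\frac{116317}{114127 - 79120} + \frac{69887}{-128620}\right)} = \frac{-273650 + \sqrt{-14876 + \left(4859 + 149769 + 60372\right)}}{-81624 + \left(\frac{116317}{114127 - 79120} + 69887 \left(- \frac{1}{128620}\right)\right)} = \frac{-273650 + \sqrt{-14876 + 215000}}{-81624 - \left(\frac{69887}{128620} - \frac{116317}{35007}\right)} = \frac{-273650 + \sqrt{200124}}{-81624 + \left(116317 \cdot \frac{1}{35007} - \frac{69887}{128620}\right)} = \frac{-273650 + 6 \sqrt{5559}}{-81624 + \left(\frac{116317}{35007} - \frac{69887}{128620}\right)} = \frac{-273650 + 6 \sqrt{5559}}{-81624 + \frac{12514158331}{4502600340}} = \frac{-273650 + 6 \sqrt{5559}}{- \frac{367507735993829}{4502600340}} = \left(-273650 + 6 \sqrt{5559}\right) \left(- \frac{4502600340}{367507735993829}\right) = \frac{1232136583041000}{367507735993829} - \frac{27015602040 \sqrt{5559}}{367507735993829}$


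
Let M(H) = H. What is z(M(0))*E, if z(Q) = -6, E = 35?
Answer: -210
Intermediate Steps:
z(M(0))*E = -6*35 = -210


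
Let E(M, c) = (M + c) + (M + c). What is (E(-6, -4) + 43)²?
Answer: 529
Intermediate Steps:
E(M, c) = 2*M + 2*c
(E(-6, -4) + 43)² = ((2*(-6) + 2*(-4)) + 43)² = ((-12 - 8) + 43)² = (-20 + 43)² = 23² = 529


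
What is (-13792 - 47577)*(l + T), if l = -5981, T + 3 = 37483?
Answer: -1933062131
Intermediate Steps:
T = 37480 (T = -3 + 37483 = 37480)
(-13792 - 47577)*(l + T) = (-13792 - 47577)*(-5981 + 37480) = -61369*31499 = -1933062131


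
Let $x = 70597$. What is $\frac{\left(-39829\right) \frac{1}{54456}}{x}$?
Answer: $- \frac{39829}{3844430232} \approx -1.036 \cdot 10^{-5}$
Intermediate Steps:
$\frac{\left(-39829\right) \frac{1}{54456}}{x} = \frac{\left(-39829\right) \frac{1}{54456}}{70597} = \left(-39829\right) \frac{1}{54456} \cdot \frac{1}{70597} = \left(- \frac{39829}{54456}\right) \frac{1}{70597} = - \frac{39829}{3844430232}$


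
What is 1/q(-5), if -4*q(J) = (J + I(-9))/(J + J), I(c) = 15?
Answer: 4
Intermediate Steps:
q(J) = -(15 + J)/(8*J) (q(J) = -(J + 15)/(4*(J + J)) = -(15 + J)/(4*(2*J)) = -(15 + J)*1/(2*J)/4 = -(15 + J)/(8*J))
1/q(-5) = 1/((1/8)*(-15 - 1*(-5))/(-5)) = 1/((1/8)*(-1/5)*(-15 + 5)) = 1/((1/8)*(-1/5)*(-10)) = 1/(1/4) = 4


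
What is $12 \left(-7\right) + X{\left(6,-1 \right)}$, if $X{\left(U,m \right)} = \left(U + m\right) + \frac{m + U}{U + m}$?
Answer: $-78$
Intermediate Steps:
$X{\left(U,m \right)} = 1 + U + m$ ($X{\left(U,m \right)} = \left(U + m\right) + \frac{U + m}{U + m} = \left(U + m\right) + 1 = 1 + U + m$)
$12 \left(-7\right) + X{\left(6,-1 \right)} = 12 \left(-7\right) + \left(1 + 6 - 1\right) = -84 + 6 = -78$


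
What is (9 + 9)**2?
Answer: 324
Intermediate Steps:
(9 + 9)**2 = 18**2 = 324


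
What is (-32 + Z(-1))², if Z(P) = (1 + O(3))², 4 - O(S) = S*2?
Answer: 961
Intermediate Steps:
O(S) = 4 - 2*S (O(S) = 4 - S*2 = 4 - 2*S)
Z(P) = 1 (Z(P) = (1 + (4 - 2*3))² = (1 + (4 - 6))² = (1 - 2)² = (-1)² = 1)
(-32 + Z(-1))² = (-32 + 1)² = (-31)² = 961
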